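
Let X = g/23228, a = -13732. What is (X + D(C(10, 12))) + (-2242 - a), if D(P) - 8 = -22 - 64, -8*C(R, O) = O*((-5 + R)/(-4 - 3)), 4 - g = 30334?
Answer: 132523803/11614 ≈ 11411.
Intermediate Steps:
g = -30330 (g = 4 - 1*30334 = 4 - 30334 = -30330)
C(R, O) = -O*(5/7 - R/7)/8 (C(R, O) = -O*(-5 + R)/(-4 - 3)/8 = -O*(-5 + R)/(-7)/8 = -O*(-5 + R)*(-⅐)/8 = -O*(5/7 - R/7)/8)
X = -15165/11614 (X = -30330/23228 = -30330*1/23228 = -15165/11614 ≈ -1.3058)
D(P) = -78 (D(P) = 8 + (-22 - 64) = 8 - 86 = -78)
(X + D(C(10, 12))) + (-2242 - a) = (-15165/11614 - 78) + (-2242 - 1*(-13732)) = -921057/11614 + (-2242 + 13732) = -921057/11614 + 11490 = 132523803/11614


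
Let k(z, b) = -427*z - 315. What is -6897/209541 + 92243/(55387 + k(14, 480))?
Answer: 6330029715/3429068618 ≈ 1.8460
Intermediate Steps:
k(z, b) = -315 - 427*z
-6897/209541 + 92243/(55387 + k(14, 480)) = -6897/209541 + 92243/(55387 + (-315 - 427*14)) = -6897*1/209541 + 92243/(55387 + (-315 - 5978)) = -2299/69847 + 92243/(55387 - 6293) = -2299/69847 + 92243/49094 = 6330029715/3429068618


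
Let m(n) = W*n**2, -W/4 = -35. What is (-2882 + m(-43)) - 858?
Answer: 255120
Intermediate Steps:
W = 140 (W = -4*(-35) = 140)
m(n) = 140*n**2
(-2882 + m(-43)) - 858 = (-2882 + 140*(-43)**2) - 858 = (-2882 + 140*1849) - 858 = (-2882 + 258860) - 858 = 255978 - 858 = 255120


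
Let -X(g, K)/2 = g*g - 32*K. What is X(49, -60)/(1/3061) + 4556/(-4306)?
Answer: -56953660064/2153 ≈ -2.6453e+7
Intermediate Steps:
X(g, K) = -2*g² + 64*K (X(g, K) = -2*(g*g - 32*K) = -2*(g² - 32*K) = -2*g² + 64*K)
X(49, -60)/(1/3061) + 4556/(-4306) = (-2*49² + 64*(-60))/(1/3061) + 4556/(-4306) = (-2*2401 - 3840)/(1/3061) + 4556*(-1/4306) = (-4802 - 3840)*3061 - 2278/2153 = -8642*3061 - 2278/2153 = -26453162 - 2278/2153 = -56953660064/2153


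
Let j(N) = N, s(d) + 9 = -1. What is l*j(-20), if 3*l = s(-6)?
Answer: 200/3 ≈ 66.667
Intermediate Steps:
s(d) = -10 (s(d) = -9 - 1 = -10)
l = -10/3 (l = (⅓)*(-10) = -10/3 ≈ -3.3333)
l*j(-20) = -10/3*(-20) = 200/3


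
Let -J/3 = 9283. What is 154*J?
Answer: -4288746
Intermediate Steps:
J = -27849 (J = -3*9283 = -27849)
154*J = 154*(-27849) = -4288746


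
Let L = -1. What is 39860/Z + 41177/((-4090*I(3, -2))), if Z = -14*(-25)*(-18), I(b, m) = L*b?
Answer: -765557/257670 ≈ -2.9711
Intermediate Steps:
I(b, m) = -b
Z = -6300 (Z = 350*(-18) = -6300)
39860/Z + 41177/((-4090*I(3, -2))) = 39860/(-6300) + 41177/((-(-4090)*3)) = 39860*(-1/6300) + 41177/((-4090*(-3))) = -1993/315 + 41177/12270 = -765557/257670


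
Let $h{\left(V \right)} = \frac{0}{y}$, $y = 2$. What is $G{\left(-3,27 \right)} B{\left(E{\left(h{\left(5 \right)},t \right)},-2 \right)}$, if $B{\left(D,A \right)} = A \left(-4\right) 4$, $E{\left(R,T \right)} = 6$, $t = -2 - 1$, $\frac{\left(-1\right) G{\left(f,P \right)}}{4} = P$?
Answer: $-3456$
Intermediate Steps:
$h{\left(V \right)} = 0$ ($h{\left(V \right)} = \frac{0}{2} = 0 \cdot \frac{1}{2} = 0$)
$G{\left(f,P \right)} = - 4 P$
$t = -3$ ($t = -2 - 1 = -3$)
$B{\left(D,A \right)} = - 16 A$ ($B{\left(D,A \right)} = - 4 A 4 = - 16 A$)
$G{\left(-3,27 \right)} B{\left(E{\left(h{\left(5 \right)},t \right)},-2 \right)} = \left(-4\right) 27 \left(\left(-16\right) \left(-2\right)\right) = \left(-108\right) 32 = -3456$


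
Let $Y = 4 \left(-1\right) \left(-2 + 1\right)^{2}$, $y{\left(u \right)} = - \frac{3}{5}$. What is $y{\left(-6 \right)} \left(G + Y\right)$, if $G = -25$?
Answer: $\frac{87}{5} \approx 17.4$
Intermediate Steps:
$y{\left(u \right)} = - \frac{3}{5}$ ($y{\left(u \right)} = \left(-3\right) \frac{1}{5} = - \frac{3}{5}$)
$Y = -4$ ($Y = - 4 \left(-1\right)^{2} = \left(-4\right) 1 = -4$)
$y{\left(-6 \right)} \left(G + Y\right) = - \frac{3 \left(-25 - 4\right)}{5} = \left(- \frac{3}{5}\right) \left(-29\right) = \frac{87}{5}$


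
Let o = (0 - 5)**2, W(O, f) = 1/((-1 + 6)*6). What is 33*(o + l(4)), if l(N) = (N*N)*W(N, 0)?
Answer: 4213/5 ≈ 842.60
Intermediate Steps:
W(O, f) = 1/30 (W(O, f) = (1/6)/5 = (1/5)*(1/6) = 1/30)
l(N) = N**2/30 (l(N) = (N*N)*(1/30) = N**2*(1/30) = N**2/30)
o = 25 (o = (-5)**2 = 25)
33*(o + l(4)) = 33*(25 + (1/30)*4**2) = 33*(25 + (1/30)*16) = 33*(25 + 8/15) = 33*(383/15) = 4213/5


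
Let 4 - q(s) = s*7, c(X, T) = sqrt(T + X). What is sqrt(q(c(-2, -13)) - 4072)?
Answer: sqrt(-4068 - 7*I*sqrt(15)) ≈ 0.2125 - 63.781*I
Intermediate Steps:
q(s) = 4 - 7*s (q(s) = 4 - s*7 = 4 - 7*s)
sqrt(q(c(-2, -13)) - 4072) = sqrt((4 - 7*sqrt(-13 - 2)) - 4072) = sqrt((4 - 7*I*sqrt(15)) - 4072) = sqrt(-4068 - 7*I*sqrt(15))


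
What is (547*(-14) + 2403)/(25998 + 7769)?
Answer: -5255/33767 ≈ -0.15563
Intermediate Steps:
(547*(-14) + 2403)/(25998 + 7769) = (-7658 + 2403)/33767 = -5255*1/33767 = -5255/33767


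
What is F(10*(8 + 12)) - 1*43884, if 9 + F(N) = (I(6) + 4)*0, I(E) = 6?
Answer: -43893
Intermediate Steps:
F(N) = -9 (F(N) = -9 + (6 + 4)*0 = -9 + 10*0 = -9 + 0 = -9)
F(10*(8 + 12)) - 1*43884 = -9 - 1*43884 = -9 - 43884 = -43893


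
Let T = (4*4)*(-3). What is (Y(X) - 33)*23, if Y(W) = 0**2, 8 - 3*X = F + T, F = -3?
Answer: -759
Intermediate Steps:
T = -48 (T = 16*(-3) = -48)
X = 59/3 (X = 8/3 - (-3 - 48)/3 = 8/3 - 1/3*(-51) = 8/3 + 17 = 59/3 ≈ 19.667)
Y(W) = 0
(Y(X) - 33)*23 = (0 - 33)*23 = -33*23 = -759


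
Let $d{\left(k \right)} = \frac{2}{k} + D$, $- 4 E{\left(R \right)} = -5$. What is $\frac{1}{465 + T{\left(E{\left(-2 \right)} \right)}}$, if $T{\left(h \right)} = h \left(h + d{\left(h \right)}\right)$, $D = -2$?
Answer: $\frac{16}{7457} \approx 0.0021456$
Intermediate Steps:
$E{\left(R \right)} = \frac{5}{4}$ ($E{\left(R \right)} = \left(- \frac{1}{4}\right) \left(-5\right) = \frac{5}{4}$)
$d{\left(k \right)} = -2 + \frac{2}{k}$ ($d{\left(k \right)} = \frac{2}{k} - 2 = -2 + \frac{2}{k}$)
$T{\left(h \right)} = h \left(-2 + h + \frac{2}{h}\right)$ ($T{\left(h \right)} = h \left(h - \left(2 - \frac{2}{h}\right)\right) = h \left(-2 + h + \frac{2}{h}\right)$)
$\frac{1}{465 + T{\left(E{\left(-2 \right)} \right)}} = \frac{1}{465 + \left(2 + \frac{5 \left(-2 + \frac{5}{4}\right)}{4}\right)} = \frac{1}{465 + \left(2 + \frac{5}{4} \left(- \frac{3}{4}\right)\right)} = \frac{1}{465 + \left(2 - \frac{15}{16}\right)} = \frac{1}{465 + \frac{17}{16}} = \frac{1}{\frac{7457}{16}} = \frac{16}{7457}$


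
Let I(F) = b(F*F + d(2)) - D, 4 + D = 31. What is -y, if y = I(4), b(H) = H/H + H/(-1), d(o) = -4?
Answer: 38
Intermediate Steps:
D = 27 (D = -4 + 31 = 27)
b(H) = 1 - H (b(H) = 1 + H*(-1) = 1 - H)
I(F) = -22 - F² (I(F) = (1 - (F*F - 4)) - 1*27 = (1 - (F² - 4)) - 27 = (1 - (-4 + F²)) - 27 = (1 + (4 - F²)) - 27 = (5 - F²) - 27 = -22 - F²)
y = -38 (y = -22 - 1*4² = -22 - 1*16 = -22 - 16 = -38)
-y = -1*(-38) = 38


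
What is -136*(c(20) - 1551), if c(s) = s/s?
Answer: 210800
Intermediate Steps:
c(s) = 1
-136*(c(20) - 1551) = -136*(1 - 1551) = -136*(-1550) = 210800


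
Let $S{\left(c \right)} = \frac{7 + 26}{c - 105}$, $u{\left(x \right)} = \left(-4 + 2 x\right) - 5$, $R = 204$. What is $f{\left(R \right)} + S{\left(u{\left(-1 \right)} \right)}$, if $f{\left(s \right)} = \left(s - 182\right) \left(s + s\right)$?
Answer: $\frac{1041183}{116} \approx 8975.7$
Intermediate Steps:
$u{\left(x \right)} = -9 + 2 x$ ($u{\left(x \right)} = \left(-4 + 2 x\right) - 5 = -9 + 2 x$)
$S{\left(c \right)} = \frac{33}{-105 + c}$
$f{\left(s \right)} = 2 s \left(-182 + s\right)$ ($f{\left(s \right)} = \left(-182 + s\right) 2 s = 2 s \left(-182 + s\right)$)
$f{\left(R \right)} + S{\left(u{\left(-1 \right)} \right)} = 2 \cdot 204 \left(-182 + 204\right) + \frac{33}{-105 + \left(-9 + 2 \left(-1\right)\right)} = 2 \cdot 204 \cdot 22 + \frac{33}{-105 - 11} = 8976 + \frac{33}{-105 - 11} = 8976 + \frac{33}{-116} = 8976 + 33 \left(- \frac{1}{116}\right) = 8976 - \frac{33}{116} = \frac{1041183}{116}$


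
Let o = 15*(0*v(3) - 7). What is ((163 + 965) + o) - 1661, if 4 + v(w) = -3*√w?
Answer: -638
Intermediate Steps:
v(w) = -4 - 3*√w
o = -105 (o = 15*(0*(-4 - 3*√3) - 7) = 15*(0 - 7) = 15*(-7) = -105)
((163 + 965) + o) - 1661 = ((163 + 965) - 105) - 1661 = (1128 - 105) - 1661 = 1023 - 1661 = -638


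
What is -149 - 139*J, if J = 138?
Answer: -19331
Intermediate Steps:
-149 - 139*J = -149 - 139*138 = -149 - 19182 = -19331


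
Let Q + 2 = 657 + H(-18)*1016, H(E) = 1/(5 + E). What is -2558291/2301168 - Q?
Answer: -17289716615/29915184 ≈ -577.96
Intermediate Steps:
Q = 7499/13 (Q = -2 + (657 + 1016/(5 - 18)) = -2 + (657 + 1016/(-13)) = -2 + (657 - 1/13*1016) = -2 + (657 - 1016/13) = -2 + 7525/13 = 7499/13 ≈ 576.85)
-2558291/2301168 - Q = -2558291/2301168 - 1*7499/13 = -2558291*1/2301168 - 7499/13 = -2558291/2301168 - 7499/13 = -17289716615/29915184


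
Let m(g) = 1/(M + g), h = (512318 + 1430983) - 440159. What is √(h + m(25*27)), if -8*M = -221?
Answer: √47492735048990/5621 ≈ 1226.0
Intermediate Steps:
M = 221/8 (M = -⅛*(-221) = 221/8 ≈ 27.625)
h = 1503142 (h = 1943301 - 440159 = 1503142)
m(g) = 1/(221/8 + g)
√(h + m(25*27)) = √(1503142 + 8/(221 + 8*(25*27))) = √(1503142 + 8/(221 + 8*675)) = √(1503142 + 8/(221 + 5400)) = √(1503142 + 8/5621) = √(8449161190/5621) = √47492735048990/5621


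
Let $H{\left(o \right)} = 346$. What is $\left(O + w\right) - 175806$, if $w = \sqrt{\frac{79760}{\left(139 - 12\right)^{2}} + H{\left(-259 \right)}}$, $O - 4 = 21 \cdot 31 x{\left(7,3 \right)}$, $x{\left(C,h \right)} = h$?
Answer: $-173849 + \frac{\sqrt{5660394}}{127} \approx -1.7383 \cdot 10^{5}$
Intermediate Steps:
$O = 1957$ ($O = 4 + 21 \cdot 31 \cdot 3 = 4 + 651 \cdot 3 = 4 + 1953 = 1957$)
$w = \frac{\sqrt{5660394}}{127}$ ($w = \sqrt{\frac{79760}{\left(139 - 12\right)^{2}} + 346} = \sqrt{\frac{79760}{127^{2}} + 346} = \sqrt{\frac{79760}{16129} + 346} = \sqrt{\frac{5660394}{16129}} = \frac{\sqrt{5660394}}{127} \approx 18.734$)
$\left(O + w\right) - 175806 = \left(1957 + \frac{\sqrt{5660394}}{127}\right) - 175806 = -173849 + \frac{\sqrt{5660394}}{127}$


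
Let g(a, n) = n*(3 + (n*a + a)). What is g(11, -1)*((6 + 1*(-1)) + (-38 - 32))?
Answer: 195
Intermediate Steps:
g(a, n) = n*(3 + a + a*n) (g(a, n) = n*(3 + (a*n + a)) = n*(3 + (a + a*n)) = n*(3 + a + a*n))
g(11, -1)*((6 + 1*(-1)) + (-38 - 32)) = (-(3 + 11 + 11*(-1)))*((6 + 1*(-1)) + (-38 - 32)) = (-(3 + 11 - 11))*((6 - 1) - 70) = (-1*3)*(5 - 70) = -3*(-65) = 195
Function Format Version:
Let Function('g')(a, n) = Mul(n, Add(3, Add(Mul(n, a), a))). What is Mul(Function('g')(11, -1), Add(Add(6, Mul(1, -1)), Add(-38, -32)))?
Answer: 195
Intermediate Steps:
Function('g')(a, n) = Mul(n, Add(3, a, Mul(a, n))) (Function('g')(a, n) = Mul(n, Add(3, Add(Mul(a, n), a))) = Mul(n, Add(3, Add(a, Mul(a, n)))) = Mul(n, Add(3, a, Mul(a, n))))
Mul(Function('g')(11, -1), Add(Add(6, Mul(1, -1)), Add(-38, -32))) = Mul(Mul(-1, Add(3, 11, Mul(11, -1))), Add(Add(6, Mul(1, -1)), Add(-38, -32))) = Mul(Mul(-1, Add(3, 11, -11)), Add(Add(6, -1), -70)) = Mul(Mul(-1, 3), Add(5, -70)) = Mul(-3, -65) = 195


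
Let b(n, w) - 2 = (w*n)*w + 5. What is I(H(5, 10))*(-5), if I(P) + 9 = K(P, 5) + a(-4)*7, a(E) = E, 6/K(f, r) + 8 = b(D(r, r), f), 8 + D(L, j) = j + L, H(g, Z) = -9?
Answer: 29755/161 ≈ 184.81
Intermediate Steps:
D(L, j) = -8 + L + j (D(L, j) = -8 + (j + L) = -8 + (L + j) = -8 + L + j)
b(n, w) = 7 + n*w**2 (b(n, w) = 2 + ((w*n)*w + 5) = 2 + ((n*w)*w + 5) = 2 + (n*w**2 + 5) = 2 + (5 + n*w**2) = 7 + n*w**2)
K(f, r) = 6/(-1 + f**2*(-8 + 2*r)) (K(f, r) = 6/(-8 + (7 + (-8 + r + r)*f**2)) = 6/(-8 + (7 + (-8 + 2*r)*f**2)) = 6/(-8 + (7 + f**2*(-8 + 2*r))) = 6/(-1 + f**2*(-8 + 2*r)))
I(P) = -37 + 6/(-1 + 2*P**2) (I(P) = -9 + (6/(-1 + 2*P**2*(-4 + 5)) - 4*7) = -9 + (6/(-1 + 2*P**2*1) - 28) = -9 + (6/(-1 + 2*P**2) - 28) = -9 + (-28 + 6/(-1 + 2*P**2)) = -37 + 6/(-1 + 2*P**2))
I(H(5, 10))*(-5) = ((43 - 74*(-9)**2)/(-1 + 2*(-9)**2))*(-5) = ((43 - 74*81)/(-1 + 2*81))*(-5) = ((43 - 5994)/(-1 + 162))*(-5) = (-5951/161)*(-5) = ((1/161)*(-5951))*(-5) = -5951/161*(-5) = 29755/161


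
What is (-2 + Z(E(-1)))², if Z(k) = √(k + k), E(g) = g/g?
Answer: (2 - √2)² ≈ 0.34315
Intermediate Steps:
E(g) = 1
Z(k) = √2*√k (Z(k) = √(2*k) = √2*√k)
(-2 + Z(E(-1)))² = (-2 + √2*√1)² = (-2 + √2*1)² = (-2 + √2)²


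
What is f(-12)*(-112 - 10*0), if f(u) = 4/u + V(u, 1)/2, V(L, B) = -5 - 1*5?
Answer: 1792/3 ≈ 597.33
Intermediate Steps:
V(L, B) = -10 (V(L, B) = -5 - 5 = -10)
f(u) = -5 + 4/u (f(u) = 4/u - 10/2 = 4/u - 10*1/2 = 4/u - 5 = -5 + 4/u)
f(-12)*(-112 - 10*0) = (-5 + 4/(-12))*(-112 - 10*0) = (-5 + 4*(-1/12))*(-112 + 0) = (-5 - 1/3)*(-112) = -16/3*(-112) = 1792/3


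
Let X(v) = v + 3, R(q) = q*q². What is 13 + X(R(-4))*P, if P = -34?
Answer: 2087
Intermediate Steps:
R(q) = q³
X(v) = 3 + v
13 + X(R(-4))*P = 13 + (3 + (-4)³)*(-34) = 13 + (3 - 64)*(-34) = 13 - 61*(-34) = 13 + 2074 = 2087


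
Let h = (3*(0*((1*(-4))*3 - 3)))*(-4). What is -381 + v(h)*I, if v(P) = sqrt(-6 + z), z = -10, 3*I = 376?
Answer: -381 + 1504*I/3 ≈ -381.0 + 501.33*I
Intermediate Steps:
I = 376/3 (I = (1/3)*376 = 376/3 ≈ 125.33)
h = 0 (h = (3*(0*(-4*3 - 3)))*(-4) = (3*(0*(-12 - 3)))*(-4) = (3*(0*(-15)))*(-4) = (3*0)*(-4) = 0*(-4) = 0)
v(P) = 4*I (v(P) = sqrt(-6 - 10) = sqrt(-16) = 4*I)
-381 + v(h)*I = -381 + (4*I)*(376/3) = -381 + 1504*I/3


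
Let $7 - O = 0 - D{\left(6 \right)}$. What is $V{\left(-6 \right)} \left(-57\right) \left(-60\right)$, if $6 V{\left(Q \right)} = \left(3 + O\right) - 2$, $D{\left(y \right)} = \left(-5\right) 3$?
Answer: $-3990$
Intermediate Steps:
$D{\left(y \right)} = -15$
$O = -8$ ($O = 7 - \left(0 - -15\right) = 7 - \left(0 + 15\right) = 7 - 15 = -8$)
$V{\left(Q \right)} = - \frac{7}{6}$ ($V{\left(Q \right)} = \frac{\left(3 - 8\right) - 2}{6} = \frac{-5 - 2}{6} = \frac{1}{6} \left(-7\right) = - \frac{7}{6}$)
$V{\left(-6 \right)} \left(-57\right) \left(-60\right) = \left(- \frac{7}{6}\right) \left(-57\right) \left(-60\right) = \frac{133}{2} \left(-60\right) = -3990$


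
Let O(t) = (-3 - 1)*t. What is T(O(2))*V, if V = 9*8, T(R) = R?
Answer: -576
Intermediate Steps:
O(t) = -4*t
V = 72
T(O(2))*V = -4*2*72 = -8*72 = -576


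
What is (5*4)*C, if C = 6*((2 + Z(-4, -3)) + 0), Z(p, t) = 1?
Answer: 360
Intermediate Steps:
C = 18 (C = 6*((2 + 1) + 0) = 6*(3 + 0) = 6*3 = 18)
(5*4)*C = (5*4)*18 = 20*18 = 360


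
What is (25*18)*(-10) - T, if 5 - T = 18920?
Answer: 14415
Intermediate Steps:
T = -18915 (T = 5 - 1*18920 = 5 - 18920 = -18915)
(25*18)*(-10) - T = (25*18)*(-10) - 1*(-18915) = 450*(-10) + 18915 = -4500 + 18915 = 14415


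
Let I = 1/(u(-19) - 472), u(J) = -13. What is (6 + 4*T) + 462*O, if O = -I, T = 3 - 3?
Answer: 3372/485 ≈ 6.9526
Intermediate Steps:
T = 0
I = -1/485 (I = 1/(-13 - 472) = 1/(-485) = -1/485 ≈ -0.0020619)
O = 1/485 (O = -1*(-1/485) = 1/485 ≈ 0.0020619)
(6 + 4*T) + 462*O = (6 + 4*0) + 462*(1/485) = (6 + 0) + 462/485 = 6 + 462/485 = 3372/485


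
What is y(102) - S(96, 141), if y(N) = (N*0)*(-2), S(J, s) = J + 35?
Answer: -131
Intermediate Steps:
S(J, s) = 35 + J
y(N) = 0 (y(N) = 0*(-2) = 0)
y(102) - S(96, 141) = 0 - (35 + 96) = 0 - 1*131 = 0 - 131 = -131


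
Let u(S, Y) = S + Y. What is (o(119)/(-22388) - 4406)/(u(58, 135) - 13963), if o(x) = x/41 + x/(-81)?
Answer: 40948564906/127975880745 ≈ 0.31997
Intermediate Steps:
o(x) = 40*x/3321 (o(x) = x*(1/41) + x*(-1/81) = x/41 - x/81 = 40*x/3321)
(o(119)/(-22388) - 4406)/(u(58, 135) - 13963) = (((40/3321)*119)/(-22388) - 4406)/((58 + 135) - 13963) = ((4760/3321)*(-1/22388) - 4406)/(193 - 13963) = (-1190/18587637 - 4406)/(-13770) = -81897129812/18587637*(-1/13770) = 40948564906/127975880745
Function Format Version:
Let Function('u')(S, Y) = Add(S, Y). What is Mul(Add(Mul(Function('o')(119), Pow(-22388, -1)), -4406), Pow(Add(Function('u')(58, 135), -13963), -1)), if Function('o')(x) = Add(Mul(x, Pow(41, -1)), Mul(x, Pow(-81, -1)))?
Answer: Rational(40948564906, 127975880745) ≈ 0.31997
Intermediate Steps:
Function('o')(x) = Mul(Rational(40, 3321), x) (Function('o')(x) = Add(Mul(x, Rational(1, 41)), Mul(x, Rational(-1, 81))) = Add(Mul(Rational(1, 41), x), Mul(Rational(-1, 81), x)) = Mul(Rational(40, 3321), x))
Mul(Add(Mul(Function('o')(119), Pow(-22388, -1)), -4406), Pow(Add(Function('u')(58, 135), -13963), -1)) = Mul(Add(Mul(Mul(Rational(40, 3321), 119), Pow(-22388, -1)), -4406), Pow(Add(Add(58, 135), -13963), -1)) = Mul(Add(Mul(Rational(4760, 3321), Rational(-1, 22388)), -4406), Pow(Add(193, -13963), -1)) = Mul(Add(Rational(-1190, 18587637), -4406), Pow(-13770, -1)) = Mul(Rational(-81897129812, 18587637), Rational(-1, 13770)) = Rational(40948564906, 127975880745)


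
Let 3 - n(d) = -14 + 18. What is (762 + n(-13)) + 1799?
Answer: 2560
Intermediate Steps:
n(d) = -1 (n(d) = 3 - (-14 + 18) = 3 - 1*4 = 3 - 4 = -1)
(762 + n(-13)) + 1799 = (762 - 1) + 1799 = 761 + 1799 = 2560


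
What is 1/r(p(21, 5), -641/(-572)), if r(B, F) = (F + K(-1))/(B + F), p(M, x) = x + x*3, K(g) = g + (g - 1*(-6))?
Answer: 12081/2929 ≈ 4.1246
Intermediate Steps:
K(g) = 6 + 2*g (K(g) = g + (g + 6) = g + (6 + g) = 6 + 2*g)
p(M, x) = 4*x (p(M, x) = x + 3*x = 4*x)
r(B, F) = (4 + F)/(B + F) (r(B, F) = (F + (6 + 2*(-1)))/(B + F) = (F + (6 - 2))/(B + F) = (F + 4)/(B + F) = (4 + F)/(B + F))
1/r(p(21, 5), -641/(-572)) = 1/((4 - 641/(-572))/(4*5 - 641/(-572))) = 1/((4 - 641*(-1/572))/(20 - 641*(-1/572))) = 1/((4 + 641/572)/(20 + 641/572)) = 1/((2929/572)/(12081/572)) = 1/((572/12081)*(2929/572)) = 1/(2929/12081) = 12081/2929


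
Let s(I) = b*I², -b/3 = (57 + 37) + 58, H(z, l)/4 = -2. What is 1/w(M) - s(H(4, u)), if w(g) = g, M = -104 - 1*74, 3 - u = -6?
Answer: 5194751/178 ≈ 29184.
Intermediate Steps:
u = 9 (u = 3 - 1*(-6) = 3 + 6 = 9)
M = -178 (M = -104 - 74 = -178)
H(z, l) = -8 (H(z, l) = 4*(-2) = -8)
b = -456 (b = -3*((57 + 37) + 58) = -3*(94 + 58) = -3*152 = -456)
s(I) = -456*I²
1/w(M) - s(H(4, u)) = 1/(-178) - (-456)*(-8)² = -1/178 - (-456)*64 = -1/178 - 1*(-29184) = -1/178 + 29184 = 5194751/178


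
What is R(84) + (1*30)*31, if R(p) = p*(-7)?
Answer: 342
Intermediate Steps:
R(p) = -7*p
R(84) + (1*30)*31 = -7*84 + (1*30)*31 = -588 + 30*31 = -588 + 930 = 342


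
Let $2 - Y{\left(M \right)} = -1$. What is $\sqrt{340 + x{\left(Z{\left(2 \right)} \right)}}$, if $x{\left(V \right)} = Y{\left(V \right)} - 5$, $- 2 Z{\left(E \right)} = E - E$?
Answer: $13 \sqrt{2} \approx 18.385$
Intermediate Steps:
$Z{\left(E \right)} = 0$ ($Z{\left(E \right)} = - \frac{E - E}{2} = \left(- \frac{1}{2}\right) 0 = 0$)
$Y{\left(M \right)} = 3$ ($Y{\left(M \right)} = 2 - -1 = 2 + 1 = 3$)
$x{\left(V \right)} = -2$ ($x{\left(V \right)} = 3 - 5 = -2$)
$\sqrt{340 + x{\left(Z{\left(2 \right)} \right)}} = \sqrt{340 - 2} = \sqrt{338} = 13 \sqrt{2}$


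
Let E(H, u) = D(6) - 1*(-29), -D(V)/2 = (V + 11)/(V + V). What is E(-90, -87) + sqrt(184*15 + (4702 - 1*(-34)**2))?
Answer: 157/6 + sqrt(6306) ≈ 105.58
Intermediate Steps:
D(V) = -(11 + V)/V (D(V) = -2*(V + 11)/(V + V) = -2*(11 + V)/(2*V) = -2*(11 + V)*1/(2*V) = -(11 + V)/V)
E(H, u) = 157/6 (E(H, u) = (-11 - 1*6)/6 - 1*(-29) = (-11 - 6)/6 + 29 = (1/6)*(-17) + 29 = -17/6 + 29 = 157/6)
E(-90, -87) + sqrt(184*15 + (4702 - 1*(-34)**2)) = 157/6 + sqrt(184*15 + (4702 - 1*(-34)**2)) = 157/6 + sqrt(2760 + (4702 - 1*1156)) = 157/6 + sqrt(2760 + (4702 - 1156)) = 157/6 + sqrt(2760 + 3546) = 157/6 + sqrt(6306)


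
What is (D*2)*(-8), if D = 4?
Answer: -64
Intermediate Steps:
(D*2)*(-8) = (4*2)*(-8) = 8*(-8) = -64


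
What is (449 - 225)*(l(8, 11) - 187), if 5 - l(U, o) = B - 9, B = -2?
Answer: -38304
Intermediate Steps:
l(U, o) = 16 (l(U, o) = 5 - (-2 - 9) = 5 - 1*(-11) = 5 + 11 = 16)
(449 - 225)*(l(8, 11) - 187) = (449 - 225)*(16 - 187) = 224*(-171) = -38304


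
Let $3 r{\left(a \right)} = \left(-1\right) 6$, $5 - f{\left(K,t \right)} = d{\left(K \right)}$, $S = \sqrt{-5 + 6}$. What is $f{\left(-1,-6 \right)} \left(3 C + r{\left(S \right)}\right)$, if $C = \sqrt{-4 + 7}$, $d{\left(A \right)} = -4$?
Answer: $-18 + 27 \sqrt{3} \approx 28.765$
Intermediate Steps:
$S = 1$ ($S = \sqrt{1} = 1$)
$f{\left(K,t \right)} = 9$ ($f{\left(K,t \right)} = 5 - -4 = 5 + 4 = 9$)
$r{\left(a \right)} = -2$ ($r{\left(a \right)} = \frac{\left(-1\right) 6}{3} = \frac{1}{3} \left(-6\right) = -2$)
$C = \sqrt{3} \approx 1.732$
$f{\left(-1,-6 \right)} \left(3 C + r{\left(S \right)}\right) = 9 \left(3 \sqrt{3} - 2\right) = 9 \left(-2 + 3 \sqrt{3}\right) = -18 + 27 \sqrt{3}$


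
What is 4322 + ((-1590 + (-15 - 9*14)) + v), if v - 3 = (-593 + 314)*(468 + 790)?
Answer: -348388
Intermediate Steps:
v = -350979 (v = 3 + (-593 + 314)*(468 + 790) = 3 - 279*1258 = 3 - 350982 = -350979)
4322 + ((-1590 + (-15 - 9*14)) + v) = 4322 + ((-1590 + (-15 - 9*14)) - 350979) = 4322 + ((-1590 + (-15 - 126)) - 350979) = 4322 + ((-1590 - 141) - 350979) = 4322 + (-1731 - 350979) = 4322 - 352710 = -348388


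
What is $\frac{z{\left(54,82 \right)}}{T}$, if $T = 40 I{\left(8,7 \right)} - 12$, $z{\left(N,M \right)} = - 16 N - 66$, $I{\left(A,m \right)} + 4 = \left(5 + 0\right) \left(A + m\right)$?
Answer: $- \frac{465}{1414} \approx -0.32885$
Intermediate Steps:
$I{\left(A,m \right)} = -4 + 5 A + 5 m$ ($I{\left(A,m \right)} = -4 + \left(5 + 0\right) \left(A + m\right) = -4 + 5 \left(A + m\right) = -4 + \left(5 A + 5 m\right) = -4 + 5 A + 5 m$)
$z{\left(N,M \right)} = -66 - 16 N$
$T = 2828$ ($T = 40 \left(-4 + 5 \cdot 8 + 5 \cdot 7\right) - 12 = 40 \left(-4 + 40 + 35\right) - 12 = 40 \cdot 71 - 12 = 2840 - 12 = 2828$)
$\frac{z{\left(54,82 \right)}}{T} = \frac{-66 - 864}{2828} = \left(-66 - 864\right) \frac{1}{2828} = \left(-930\right) \frac{1}{2828} = - \frac{465}{1414}$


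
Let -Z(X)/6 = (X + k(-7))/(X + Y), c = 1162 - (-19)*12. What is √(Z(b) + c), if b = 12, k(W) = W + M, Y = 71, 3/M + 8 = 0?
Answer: √38293627/166 ≈ 37.278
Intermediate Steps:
M = -3/8 (M = 3/(-8 + 0) = 3/(-8) = 3*(-⅛) = -3/8 ≈ -0.37500)
k(W) = -3/8 + W (k(W) = W - 3/8 = -3/8 + W)
c = 1390 (c = 1162 - 1*(-228) = 1162 + 228 = 1390)
Z(X) = -6*(-59/8 + X)/(71 + X) (Z(X) = -6*(X + (-3/8 - 7))/(X + 71) = -6*(X - 59/8)/(71 + X) = -6*(-59/8 + X)/(71 + X))
√(Z(b) + c) = √(3*(59 - 8*12)/(4*(71 + 12)) + 1390) = √((¾)*(59 - 96)/83 + 1390) = √((¾)*(1/83)*(-37) + 1390) = √(-111/332 + 1390) = √(461369/332) = √38293627/166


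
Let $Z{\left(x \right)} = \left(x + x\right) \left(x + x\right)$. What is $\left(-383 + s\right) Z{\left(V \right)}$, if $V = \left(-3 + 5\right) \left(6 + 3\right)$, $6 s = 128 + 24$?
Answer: $-463536$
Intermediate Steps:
$s = \frac{76}{3}$ ($s = \frac{128 + 24}{6} = \frac{1}{6} \cdot 152 = \frac{76}{3} \approx 25.333$)
$V = 18$ ($V = 2 \cdot 9 = 18$)
$Z{\left(x \right)} = 4 x^{2}$ ($Z{\left(x \right)} = 2 x 2 x = 4 x^{2}$)
$\left(-383 + s\right) Z{\left(V \right)} = \left(-383 + \frac{76}{3}\right) 4 \cdot 18^{2} = - \frac{1073 \cdot 4 \cdot 324}{3} = \left(- \frac{1073}{3}\right) 1296 = -463536$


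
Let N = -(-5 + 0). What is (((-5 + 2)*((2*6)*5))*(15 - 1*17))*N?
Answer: 1800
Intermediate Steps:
N = 5 (N = -1*(-5) = 5)
(((-5 + 2)*((2*6)*5))*(15 - 1*17))*N = (((-5 + 2)*((2*6)*5))*(15 - 1*17))*5 = ((-36*5)*(15 - 17))*5 = (-3*60*(-2))*5 = -180*(-2)*5 = 360*5 = 1800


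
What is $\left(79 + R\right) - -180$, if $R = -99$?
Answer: $160$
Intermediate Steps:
$\left(79 + R\right) - -180 = \left(79 - 99\right) - -180 = -20 + 180 = 160$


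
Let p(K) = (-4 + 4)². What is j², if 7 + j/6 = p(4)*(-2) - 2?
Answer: 2916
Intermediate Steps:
p(K) = 0 (p(K) = 0² = 0)
j = -54 (j = -42 + 6*(0*(-2) - 2) = -42 + 6*(0 - 2) = -42 + 6*(-2) = -42 - 12 = -54)
j² = (-54)² = 2916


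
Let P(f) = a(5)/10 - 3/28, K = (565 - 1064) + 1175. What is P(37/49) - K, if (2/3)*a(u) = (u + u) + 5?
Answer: -4717/7 ≈ -673.86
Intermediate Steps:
a(u) = 15/2 + 3*u (a(u) = 3*((u + u) + 5)/2 = 3*(2*u + 5)/2 = 3*(5 + 2*u)/2 = 15/2 + 3*u)
K = 676 (K = -499 + 1175 = 676)
P(f) = 15/7 (P(f) = (15/2 + 3*5)/10 - 3/28 = (15/2 + 15)*(1/10) - 3*1/28 = (45/2)*(1/10) - 3/28 = 9/4 - 3/28 = 15/7)
P(37/49) - K = 15/7 - 1*676 = 15/7 - 676 = -4717/7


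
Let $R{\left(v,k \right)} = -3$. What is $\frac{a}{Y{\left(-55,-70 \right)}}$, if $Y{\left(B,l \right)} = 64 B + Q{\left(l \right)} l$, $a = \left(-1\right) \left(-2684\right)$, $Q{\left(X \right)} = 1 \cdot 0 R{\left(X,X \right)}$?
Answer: $- \frac{61}{80} \approx -0.7625$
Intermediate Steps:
$Q{\left(X \right)} = 0$ ($Q{\left(X \right)} = 1 \cdot 0 \left(-3\right) = 0 \left(-3\right) = 0$)
$a = 2684$
$Y{\left(B,l \right)} = 64 B$ ($Y{\left(B,l \right)} = 64 B + 0 l = 64 B + 0 = 64 B$)
$\frac{a}{Y{\left(-55,-70 \right)}} = \frac{2684}{64 \left(-55\right)} = \frac{2684}{-3520} = 2684 \left(- \frac{1}{3520}\right) = - \frac{61}{80}$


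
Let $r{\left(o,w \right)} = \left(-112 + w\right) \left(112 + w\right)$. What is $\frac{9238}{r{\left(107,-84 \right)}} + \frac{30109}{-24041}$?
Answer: $- \frac{193664475}{65968504} \approx -2.9357$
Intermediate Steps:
$\frac{9238}{r{\left(107,-84 \right)}} + \frac{30109}{-24041} = \frac{9238}{-12544 + \left(-84\right)^{2}} + \frac{30109}{-24041} = \frac{9238}{-12544 + 7056} + 30109 \left(- \frac{1}{24041}\right) = \frac{9238}{-5488} - \frac{30109}{24041} = 9238 \left(- \frac{1}{5488}\right) - \frac{30109}{24041} = - \frac{4619}{2744} - \frac{30109}{24041} = - \frac{193664475}{65968504}$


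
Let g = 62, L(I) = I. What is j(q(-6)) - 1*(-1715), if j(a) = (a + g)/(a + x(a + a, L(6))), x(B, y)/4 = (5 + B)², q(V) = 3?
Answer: 835270/487 ≈ 1715.1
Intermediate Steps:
x(B, y) = 4*(5 + B)²
j(a) = (62 + a)/(a + 4*(5 + 2*a)²) (j(a) = (a + 62)/(a + 4*(5 + (a + a))²) = (62 + a)/(a + 4*(5 + 2*a)²))
j(q(-6)) - 1*(-1715) = (62 + 3)/(3 + 4*(5 + 2*3)²) - 1*(-1715) = 65/(3 + 4*(5 + 6)²) + 1715 = 65/(3 + 4*11²) + 1715 = 65/(3 + 4*121) + 1715 = 65/(3 + 484) + 1715 = 65/487 + 1715 = 835270/487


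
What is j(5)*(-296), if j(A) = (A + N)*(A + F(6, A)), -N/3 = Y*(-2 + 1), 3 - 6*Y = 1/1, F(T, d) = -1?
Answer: -7104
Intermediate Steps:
Y = ⅓ (Y = ½ - ⅙/1 = ½ - ⅙*1 = ½ - ⅙ = ⅓ ≈ 0.33333)
N = 1 (N = -(-2 + 1) = -(-1) = -3*(-⅓) = 1)
j(A) = (1 + A)*(-1 + A) (j(A) = (A + 1)*(A - 1) = (1 + A)*(-1 + A))
j(5)*(-296) = (-1 + 5²)*(-296) = (-1 + 25)*(-296) = 24*(-296) = -7104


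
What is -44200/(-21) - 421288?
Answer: -8802848/21 ≈ -4.1918e+5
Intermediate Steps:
-44200/(-21) - 421288 = -44200*(-1)/21 - 421288 = -3400*(-13/21) - 421288 = 44200/21 - 421288 = -8802848/21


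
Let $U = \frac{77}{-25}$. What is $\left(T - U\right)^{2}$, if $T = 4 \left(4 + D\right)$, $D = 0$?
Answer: $\frac{227529}{625} \approx 364.05$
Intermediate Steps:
$U = - \frac{77}{25}$ ($U = 77 \left(- \frac{1}{25}\right) = - \frac{77}{25} \approx -3.08$)
$T = 16$ ($T = 4 \left(4 + 0\right) = 4 \cdot 4 = 16$)
$\left(T - U\right)^{2} = \left(16 - - \frac{77}{25}\right)^{2} = \left(16 + \frac{77}{25}\right)^{2} = \left(\frac{477}{25}\right)^{2} = \frac{227529}{625}$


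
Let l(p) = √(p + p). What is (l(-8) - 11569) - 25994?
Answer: -37563 + 4*I ≈ -37563.0 + 4.0*I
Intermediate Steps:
l(p) = √2*√p (l(p) = √(2*p) = √2*√p)
(l(-8) - 11569) - 25994 = (√2*√(-8) - 11569) - 25994 = (√2*(2*I*√2) - 11569) - 25994 = (4*I - 11569) - 25994 = (-11569 + 4*I) - 25994 = -37563 + 4*I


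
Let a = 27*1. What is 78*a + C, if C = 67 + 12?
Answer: 2185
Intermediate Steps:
C = 79
a = 27
78*a + C = 78*27 + 79 = 2106 + 79 = 2185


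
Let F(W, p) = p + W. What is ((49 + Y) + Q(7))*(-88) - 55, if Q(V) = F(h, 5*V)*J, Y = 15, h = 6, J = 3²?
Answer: -38159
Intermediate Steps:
J = 9
F(W, p) = W + p
Q(V) = 54 + 45*V (Q(V) = (6 + 5*V)*9 = 54 + 45*V)
((49 + Y) + Q(7))*(-88) - 55 = ((49 + 15) + (54 + 45*7))*(-88) - 55 = (64 + (54 + 315))*(-88) - 55 = (64 + 369)*(-88) - 55 = 433*(-88) - 55 = -38104 - 55 = -38159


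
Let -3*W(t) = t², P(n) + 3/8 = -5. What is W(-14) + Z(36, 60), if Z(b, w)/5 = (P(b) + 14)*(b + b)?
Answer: 9119/3 ≈ 3039.7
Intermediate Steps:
P(n) = -43/8 (P(n) = -3/8 - 5 = -43/8)
Z(b, w) = 345*b/4 (Z(b, w) = 5*((-43/8 + 14)*(b + b)) = 5*(69*(2*b)/8) = 5*(69*b/4) = 345*b/4)
W(t) = -t²/3
W(-14) + Z(36, 60) = -⅓*(-14)² + (345/4)*36 = -⅓*196 + 3105 = -196/3 + 3105 = 9119/3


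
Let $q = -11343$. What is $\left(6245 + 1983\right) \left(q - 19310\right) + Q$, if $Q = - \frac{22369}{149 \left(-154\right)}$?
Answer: $- \frac{5787276813895}{22946} \approx -2.5221 \cdot 10^{8}$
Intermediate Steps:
$Q = \frac{22369}{22946}$ ($Q = - \frac{22369}{-22946} = \left(-22369\right) \left(- \frac{1}{22946}\right) = \frac{22369}{22946} \approx 0.97485$)
$\left(6245 + 1983\right) \left(q - 19310\right) + Q = \left(6245 + 1983\right) \left(-11343 - 19310\right) + \frac{22369}{22946} = 8228 \left(-30653\right) + \frac{22369}{22946} = -252212884 + \frac{22369}{22946} = - \frac{5787276813895}{22946}$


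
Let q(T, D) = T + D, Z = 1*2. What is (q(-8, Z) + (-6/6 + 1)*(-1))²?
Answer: 36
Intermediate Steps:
Z = 2
q(T, D) = D + T
(q(-8, Z) + (-6/6 + 1)*(-1))² = ((2 - 8) + (-6/6 + 1)*(-1))² = (-6 + (-6*⅙ + 1)*(-1))² = (-6 + (-1 + 1)*(-1))² = (-6 + 0*(-1))² = (-6 + 0)² = (-6)² = 36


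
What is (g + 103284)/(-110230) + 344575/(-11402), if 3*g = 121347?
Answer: -9905336479/314210615 ≈ -31.525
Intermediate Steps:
g = 40449 (g = (⅓)*121347 = 40449)
(g + 103284)/(-110230) + 344575/(-11402) = (40449 + 103284)/(-110230) + 344575/(-11402) = 143733*(-1/110230) + 344575*(-1/11402) = -143733/110230 - 344575/11402 = -9905336479/314210615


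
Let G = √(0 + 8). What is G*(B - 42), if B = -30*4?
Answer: -324*√2 ≈ -458.21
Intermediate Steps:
B = -120
G = 2*√2 (G = √8 = 2*√2 ≈ 2.8284)
G*(B - 42) = (2*√2)*(-120 - 42) = (2*√2)*(-162) = -324*√2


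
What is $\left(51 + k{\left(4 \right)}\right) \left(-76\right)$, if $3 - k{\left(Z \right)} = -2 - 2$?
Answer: $-4408$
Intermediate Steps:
$k{\left(Z \right)} = 7$ ($k{\left(Z \right)} = 3 - \left(-2 - 2\right) = 3 - -4 = 3 + 4 = 7$)
$\left(51 + k{\left(4 \right)}\right) \left(-76\right) = \left(51 + 7\right) \left(-76\right) = 58 \left(-76\right) = -4408$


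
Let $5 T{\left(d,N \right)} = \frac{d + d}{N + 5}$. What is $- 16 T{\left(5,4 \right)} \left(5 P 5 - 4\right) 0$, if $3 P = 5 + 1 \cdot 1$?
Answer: $0$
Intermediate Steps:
$P = 2$ ($P = \frac{5 + 1 \cdot 1}{3} = \frac{5 + 1}{3} = \frac{1}{3} \cdot 6 = 2$)
$T{\left(d,N \right)} = \frac{2 d}{5 \left(5 + N\right)}$ ($T{\left(d,N \right)} = \frac{\left(d + d\right) \frac{1}{N + 5}}{5} = \frac{2 d \frac{1}{5 + N}}{5} = \frac{2 d}{5 \left(5 + N\right)}$)
$- 16 T{\left(5,4 \right)} \left(5 P 5 - 4\right) 0 = - 16 \cdot \frac{2}{5} \cdot 5 \frac{1}{5 + 4} \left(5 \cdot 2 \cdot 5 - 4\right) 0 = - 16 \cdot \frac{2}{5} \cdot 5 \cdot \frac{1}{9} \left(10 \cdot 5 - 4\right) 0 = - 16 \cdot \frac{2}{5} \cdot 5 \cdot \frac{1}{9} \left(50 - 4\right) 0 = \left(-16\right) \frac{2}{9} \cdot 46 \cdot 0 = \left(- \frac{32}{9}\right) 0 = 0$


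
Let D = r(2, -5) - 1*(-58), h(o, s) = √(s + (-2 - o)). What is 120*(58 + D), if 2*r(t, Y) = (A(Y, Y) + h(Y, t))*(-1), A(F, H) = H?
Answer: 14220 - 60*√5 ≈ 14086.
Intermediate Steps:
h(o, s) = √(-2 + s - o)
r(t, Y) = -Y/2 - √(-2 + t - Y)/2 (r(t, Y) = ((Y + √(-2 + t - Y))*(-1))/2 = (-Y - √(-2 + t - Y))/2 = -Y/2 - √(-2 + t - Y)/2)
D = 121/2 - √5/2 (D = (-½*(-5) - √(-2 + 2 - 1*(-5))/2) - 1*(-58) = (5/2 - √(-2 + 2 + 5)/2) + 58 = (5/2 - √5/2) + 58 = 121/2 - √5/2 ≈ 59.382)
120*(58 + D) = 120*(58 + (121/2 - √5/2)) = 120*(237/2 - √5/2) = 14220 - 60*√5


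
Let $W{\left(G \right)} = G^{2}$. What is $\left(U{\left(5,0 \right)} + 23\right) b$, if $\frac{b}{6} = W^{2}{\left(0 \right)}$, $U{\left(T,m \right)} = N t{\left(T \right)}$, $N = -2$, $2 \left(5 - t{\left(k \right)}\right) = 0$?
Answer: $0$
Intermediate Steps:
$t{\left(k \right)} = 5$ ($t{\left(k \right)} = 5 - 0 = 5 + 0 = 5$)
$U{\left(T,m \right)} = -10$ ($U{\left(T,m \right)} = \left(-2\right) 5 = -10$)
$b = 0$ ($b = 6 \left(0^{2}\right)^{2} = 6 \cdot 0^{2} = 6 \cdot 0 = 0$)
$\left(U{\left(5,0 \right)} + 23\right) b = \left(-10 + 23\right) 0 = 13 \cdot 0 = 0$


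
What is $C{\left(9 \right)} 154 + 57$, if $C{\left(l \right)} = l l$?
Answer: $12531$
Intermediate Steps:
$C{\left(l \right)} = l^{2}$
$C{\left(9 \right)} 154 + 57 = 9^{2} \cdot 154 + 57 = 81 \cdot 154 + 57 = 12474 + 57 = 12531$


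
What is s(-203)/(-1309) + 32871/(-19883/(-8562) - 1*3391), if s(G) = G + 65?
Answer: -52057573368/5425591633 ≈ -9.5948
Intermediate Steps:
s(G) = 65 + G
s(-203)/(-1309) + 32871/(-19883/(-8562) - 1*3391) = (65 - 203)/(-1309) + 32871/(-19883/(-8562) - 1*3391) = -138*(-1/1309) + 32871/(-19883*(-1/8562) - 3391) = 138/1309 + 32871/(19883/8562 - 3391) = 138/1309 + 32871/(-29013859/8562) = 138/1309 + 32871*(-8562/29013859) = 138/1309 - 281441502/29013859 = -52057573368/5425591633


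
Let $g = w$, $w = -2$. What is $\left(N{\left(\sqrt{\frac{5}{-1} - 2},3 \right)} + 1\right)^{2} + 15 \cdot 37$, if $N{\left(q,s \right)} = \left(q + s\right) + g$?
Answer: $552 + 4 i \sqrt{7} \approx 552.0 + 10.583 i$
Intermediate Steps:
$g = -2$
$N{\left(q,s \right)} = -2 + q + s$ ($N{\left(q,s \right)} = \left(q + s\right) - 2 = -2 + q + s$)
$\left(N{\left(\sqrt{\frac{5}{-1} - 2},3 \right)} + 1\right)^{2} + 15 \cdot 37 = \left(\left(-2 + \sqrt{\frac{5}{-1} - 2} + 3\right) + 1\right)^{2} + 15 \cdot 37 = \left(\left(-2 + \sqrt{5 \left(-1\right) - 2} + 3\right) + 1\right)^{2} + 555 = \left(\left(-2 + \sqrt{-5 - 2} + 3\right) + 1\right)^{2} + 555 = \left(\left(-2 + \sqrt{-7} + 3\right) + 1\right)^{2} + 555 = \left(\left(-2 + i \sqrt{7} + 3\right) + 1\right)^{2} + 555 = \left(\left(1 + i \sqrt{7}\right) + 1\right)^{2} + 555 = \left(2 + i \sqrt{7}\right)^{2} + 555 = 555 + \left(2 + i \sqrt{7}\right)^{2}$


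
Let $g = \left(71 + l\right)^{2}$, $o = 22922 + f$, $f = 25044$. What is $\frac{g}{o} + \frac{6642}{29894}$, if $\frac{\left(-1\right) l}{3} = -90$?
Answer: $\frac{1897347193}{716947802} \approx 2.6464$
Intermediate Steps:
$l = 270$ ($l = \left(-3\right) \left(-90\right) = 270$)
$o = 47966$ ($o = 22922 + 25044 = 47966$)
$g = 116281$ ($g = \left(71 + 270\right)^{2} = 341^{2} = 116281$)
$\frac{g}{o} + \frac{6642}{29894} = \frac{116281}{47966} + \frac{6642}{29894} = 116281 \cdot \frac{1}{47966} + 6642 \cdot \frac{1}{29894} = \frac{116281}{47966} + \frac{3321}{14947} = \frac{1897347193}{716947802}$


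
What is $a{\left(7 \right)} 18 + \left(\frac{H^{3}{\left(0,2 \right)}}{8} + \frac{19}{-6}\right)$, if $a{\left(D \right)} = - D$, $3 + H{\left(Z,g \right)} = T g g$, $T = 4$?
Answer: $\frac{3491}{24} \approx 145.46$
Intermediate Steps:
$H{\left(Z,g \right)} = -3 + 4 g^{2}$ ($H{\left(Z,g \right)} = -3 + 4 g g = -3 + 4 g^{2}$)
$a{\left(7 \right)} 18 + \left(\frac{H^{3}{\left(0,2 \right)}}{8} + \frac{19}{-6}\right) = \left(-1\right) 7 \cdot 18 + \left(\frac{\left(-3 + 4 \cdot 2^{2}\right)^{3}}{8} + \frac{19}{-6}\right) = \left(-7\right) 18 + \left(\left(-3 + 4 \cdot 4\right)^{3} \cdot \frac{1}{8} + 19 \left(- \frac{1}{6}\right)\right) = -126 - \left(\frac{19}{6} - \left(-3 + 16\right)^{3} \cdot \frac{1}{8}\right) = -126 - \left(\frac{19}{6} - 13^{3} \cdot \frac{1}{8}\right) = -126 + \left(2197 \cdot \frac{1}{8} - \frac{19}{6}\right) = -126 + \left(\frac{2197}{8} - \frac{19}{6}\right) = -126 + \frac{6515}{24} = \frac{3491}{24}$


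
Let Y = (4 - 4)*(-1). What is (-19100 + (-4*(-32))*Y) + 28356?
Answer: 9256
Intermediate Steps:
Y = 0 (Y = 0*(-1) = 0)
(-19100 + (-4*(-32))*Y) + 28356 = (-19100 - 4*(-32)*0) + 28356 = (-19100 + 128*0) + 28356 = (-19100 + 0) + 28356 = -19100 + 28356 = 9256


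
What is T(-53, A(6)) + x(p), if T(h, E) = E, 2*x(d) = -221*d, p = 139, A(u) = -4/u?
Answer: -92161/6 ≈ -15360.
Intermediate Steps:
x(d) = -221*d/2 (x(d) = (-221*d)/2 = -221*d/2)
T(-53, A(6)) + x(p) = -4/6 - 221/2*139 = -4*⅙ - 30719/2 = -⅔ - 30719/2 = -92161/6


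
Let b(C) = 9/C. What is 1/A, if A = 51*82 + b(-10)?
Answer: 10/41811 ≈ 0.00023917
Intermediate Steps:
A = 41811/10 (A = 51*82 + 9/(-10) = 4182 + 9*(-1/10) = 4182 - 9/10 = 41811/10 ≈ 4181.1)
1/A = 1/(41811/10) = 10/41811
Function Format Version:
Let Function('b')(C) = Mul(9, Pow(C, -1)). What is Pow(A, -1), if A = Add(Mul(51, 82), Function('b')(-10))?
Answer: Rational(10, 41811) ≈ 0.00023917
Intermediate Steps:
A = Rational(41811, 10) (A = Add(Mul(51, 82), Mul(9, Pow(-10, -1))) = Add(4182, Mul(9, Rational(-1, 10))) = Add(4182, Rational(-9, 10)) = Rational(41811, 10) ≈ 4181.1)
Pow(A, -1) = Pow(Rational(41811, 10), -1) = Rational(10, 41811)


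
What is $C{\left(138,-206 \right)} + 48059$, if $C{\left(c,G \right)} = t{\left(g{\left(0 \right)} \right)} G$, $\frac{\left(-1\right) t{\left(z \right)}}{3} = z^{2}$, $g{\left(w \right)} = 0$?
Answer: $48059$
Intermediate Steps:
$t{\left(z \right)} = - 3 z^{2}$
$C{\left(c,G \right)} = 0$ ($C{\left(c,G \right)} = - 3 \cdot 0^{2} G = \left(-3\right) 0 G = 0 G = 0$)
$C{\left(138,-206 \right)} + 48059 = 0 + 48059 = 48059$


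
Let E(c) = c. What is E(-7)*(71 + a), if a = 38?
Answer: -763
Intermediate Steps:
E(-7)*(71 + a) = -7*(71 + 38) = -7*109 = -763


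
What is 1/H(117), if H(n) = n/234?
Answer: 2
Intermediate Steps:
H(n) = n/234 (H(n) = n*(1/234) = n/234)
1/H(117) = 1/((1/234)*117) = 1/(1/2) = 2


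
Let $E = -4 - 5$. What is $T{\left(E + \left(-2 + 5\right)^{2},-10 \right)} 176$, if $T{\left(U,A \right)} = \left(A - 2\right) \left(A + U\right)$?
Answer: $21120$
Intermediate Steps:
$E = -9$
$T{\left(U,A \right)} = \left(-2 + A\right) \left(A + U\right)$
$T{\left(E + \left(-2 + 5\right)^{2},-10 \right)} 176 = \left(\left(-10\right)^{2} - -20 - 2 \left(-9 + \left(-2 + 5\right)^{2}\right) - 10 \left(-9 + \left(-2 + 5\right)^{2}\right)\right) 176 = \left(100 + 20 - 2 \left(-9 + 3^{2}\right) - 10 \left(-9 + 3^{2}\right)\right) 176 = \left(100 + 20 - 2 \left(-9 + 9\right) - 10 \left(-9 + 9\right)\right) 176 = \left(100 + 20 - 0 - 0\right) 176 = \left(100 + 20 + 0 + 0\right) 176 = 120 \cdot 176 = 21120$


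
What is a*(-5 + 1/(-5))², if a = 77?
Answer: 52052/25 ≈ 2082.1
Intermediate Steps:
a*(-5 + 1/(-5))² = 77*(-5 + 1/(-5))² = 77*(-5 - ⅕)² = 77*(-26/5)² = 77*(676/25) = 52052/25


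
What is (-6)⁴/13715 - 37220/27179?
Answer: -475248316/372759985 ≈ -1.2749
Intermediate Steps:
(-6)⁴/13715 - 37220/27179 = 1296*(1/13715) - 37220*1/27179 = 1296/13715 - 37220/27179 = -475248316/372759985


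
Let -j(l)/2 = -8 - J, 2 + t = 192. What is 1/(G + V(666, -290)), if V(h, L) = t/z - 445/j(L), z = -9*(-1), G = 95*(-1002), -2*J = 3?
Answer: -117/11138765 ≈ -1.0504e-5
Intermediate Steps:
t = 190 (t = -2 + 192 = 190)
J = -3/2 (J = -½*3 = -3/2 ≈ -1.5000)
j(l) = 13 (j(l) = -2*(-8 - 1*(-3/2)) = -2*(-8 + 3/2) = -2*(-13/2) = 13)
G = -95190
z = 9
V(h, L) = -1535/117 (V(h, L) = 190/9 - 445/13 = -1535/117)
1/(G + V(666, -290)) = 1/(-95190 - 1535/117) = 1/(-11138765/117) = -117/11138765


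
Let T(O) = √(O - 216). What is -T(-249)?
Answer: -I*√465 ≈ -21.564*I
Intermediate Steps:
T(O) = √(-216 + O)
-T(-249) = -√(-216 - 249) = -√(-465) = -I*√465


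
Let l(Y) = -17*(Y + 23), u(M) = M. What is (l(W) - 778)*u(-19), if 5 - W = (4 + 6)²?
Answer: -8474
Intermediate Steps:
W = -95 (W = 5 - (4 + 6)² = 5 - 1*10² = 5 - 1*100 = 5 - 100 = -95)
l(Y) = -391 - 17*Y (l(Y) = -17*(23 + Y) = -391 - 17*Y)
(l(W) - 778)*u(-19) = ((-391 - 17*(-95)) - 778)*(-19) = ((-391 + 1615) - 778)*(-19) = (1224 - 778)*(-19) = 446*(-19) = -8474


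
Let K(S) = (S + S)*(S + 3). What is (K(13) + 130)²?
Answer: 298116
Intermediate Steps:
K(S) = 2*S*(3 + S) (K(S) = (2*S)*(3 + S) = 2*S*(3 + S))
(K(13) + 130)² = (2*13*(3 + 13) + 130)² = (2*13*16 + 130)² = (416 + 130)² = 546² = 298116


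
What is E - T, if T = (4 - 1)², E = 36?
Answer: 27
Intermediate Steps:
T = 9 (T = 3² = 9)
E - T = 36 - 1*9 = 36 - 9 = 27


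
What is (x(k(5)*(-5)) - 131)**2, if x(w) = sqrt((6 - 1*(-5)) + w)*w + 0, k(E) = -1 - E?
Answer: 54061 - 7860*sqrt(41) ≈ 3732.4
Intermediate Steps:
x(w) = w*sqrt(11 + w) (x(w) = sqrt((6 + 5) + w)*w + 0 = sqrt(11 + w)*w + 0 = w*sqrt(11 + w) + 0 = w*sqrt(11 + w))
(x(k(5)*(-5)) - 131)**2 = (((-1 - 1*5)*(-5))*sqrt(11 + (-1 - 1*5)*(-5)) - 131)**2 = (((-1 - 5)*(-5))*sqrt(11 + (-1 - 5)*(-5)) - 131)**2 = ((-6*(-5))*sqrt(11 - 6*(-5)) - 131)**2 = (30*sqrt(11 + 30) - 131)**2 = (30*sqrt(41) - 131)**2 = (-131 + 30*sqrt(41))**2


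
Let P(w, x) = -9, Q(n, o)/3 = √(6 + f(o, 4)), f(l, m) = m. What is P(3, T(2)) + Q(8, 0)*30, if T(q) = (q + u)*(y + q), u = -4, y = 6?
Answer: -9 + 90*√10 ≈ 275.60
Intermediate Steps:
Q(n, o) = 3*√10 (Q(n, o) = 3*√(6 + 4) = 3*√10)
T(q) = (-4 + q)*(6 + q) (T(q) = (q - 4)*(6 + q) = (-4 + q)*(6 + q))
P(3, T(2)) + Q(8, 0)*30 = -9 + (3*√10)*30 = -9 + 90*√10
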